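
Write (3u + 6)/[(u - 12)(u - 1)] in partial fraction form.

At u=12: P = (3·12 + 6)/(12 - 1) = 42/11. At u=1: Q = (3·1 + 6)/(1 - 12) = -9/11
Result: (42/11)/(u - 12) - (9/11)/(u - 1)


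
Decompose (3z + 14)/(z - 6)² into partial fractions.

(3z + 14) = α(z - 6) + β. At z = 6: β = 3·6 + 14 = 32. Coeff of z: α = 3
Result: 3/(z - 6) + 32/(z - 6)²


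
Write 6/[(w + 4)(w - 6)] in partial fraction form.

6/(w + 4)(w - 6) = α/(w + 4) + β/(w - 6). α = 6/(-4 - 6) = -3/5, β = 6/(6 + 4) = 3/5
Result: (-3/5)/(w + 4) + (3/5)/(w - 6)


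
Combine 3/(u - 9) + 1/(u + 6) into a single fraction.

Common denominator (u - 9)(u + 6). Numerator: 3(u + 6) + 1(u - 9) = (3u + 18) + (u - 9) = 4u + 9
Result: (4u + 9)/[(u - 9)(u + 6)]


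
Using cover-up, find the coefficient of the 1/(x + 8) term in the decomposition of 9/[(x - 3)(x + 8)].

Cover (x + 8), set x=-8: 9/((x - 3) at x=-8) = 9/(-11) = -9/11


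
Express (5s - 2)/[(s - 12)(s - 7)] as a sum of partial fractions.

At s=12: P = (5·12 - 2)/(12 - 7) = 58/5. At s=7: Q = (5·7 - 2)/(7 - 12) = -33/5
Result: (58/5)/(s - 12) - (33/5)/(s - 7)


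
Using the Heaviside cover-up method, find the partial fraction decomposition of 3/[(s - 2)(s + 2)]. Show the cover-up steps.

Cover (s - 2): set s=2, get A = 3/(2 + 2) = 3/4. Cover (s + 2): set s=-2, get B = 3/(-2 - 2) = -3/4.
Result: (3/4)/(s - 2) - (3/4)/(s + 2)


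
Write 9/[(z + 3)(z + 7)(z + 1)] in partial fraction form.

Using cover-up method: α = -9/8, β = 3/8, γ = 3/4
Result: (-9/8)/(z + 3) + (3/8)/(z + 7) + (3/4)/(z + 1)


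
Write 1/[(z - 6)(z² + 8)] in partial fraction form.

Cover-up at z = 6: α = 1/(6² + 8) = 1/44. Then β = -α = -1/44, γ = -α·(0 + 6) = -3/22
Result: (1/44)/(z - 6) - ((1/44)z + 3/22)/(z² + 8)


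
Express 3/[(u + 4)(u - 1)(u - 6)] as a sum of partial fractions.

Using cover-up method: α = 3/50, β = -3/25, γ = 3/50
Result: (3/50)/(u + 4) - (3/25)/(u - 1) + (3/50)/(u - 6)


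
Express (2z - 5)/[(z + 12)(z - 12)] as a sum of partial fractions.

At z=-12: P = (2·(-12) - 5)/(-12 - 12) = 29/24. At z=12: Q = (2·12 - 5)/(12 + 12) = 19/24
Result: (29/24)/(z + 12) + (19/24)/(z - 12)


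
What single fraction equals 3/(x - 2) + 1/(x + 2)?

Common denominator (x - 2)(x + 2). Numerator: 3(x + 2) + 1(x - 2) = (3x + 6) + (x - 2) = 4x + 4
Result: (4x + 4)/[(x - 2)(x + 2)]


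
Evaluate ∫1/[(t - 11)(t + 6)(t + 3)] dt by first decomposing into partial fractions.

Cover-up: P = 1/238, Q = 1/51, R = -1/42. Decomposition: (1/238)/(t - 11) + (1/51)/(t + 6) - (1/42)/(t + 3). Integrate each term: (1/238) ln|(t - 11)| + (1/51) ln|(t + 6)| - (1/42) ln|(t + 3)| + C


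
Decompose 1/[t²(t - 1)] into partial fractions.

Cover-up at t=1: C = 1/(1 - 0)² = 1. Cover-up at t=0: B = 1/(0 - 1) = -1. Comparing t² coeff: A = -C = -1
Result: -1/t - 1/t² + 1/(t - 1)


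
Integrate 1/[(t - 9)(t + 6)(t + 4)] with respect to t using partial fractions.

Cover-up: P = 1/195, Q = 1/30, R = -1/26. Decomposition: (1/195)/(t - 9) + (1/30)/(t + 6) - (1/26)/(t + 4). Integrate each term: (1/195) ln|(t - 9)| + (1/30) ln|(t + 6)| - (1/26) ln|(t + 4)| + C


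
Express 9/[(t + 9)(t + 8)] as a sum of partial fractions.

9/(t + 9)(t + 8) = A/(t + 9) + B/(t + 8). A = 9/(-9 + 8) = -9, B = 9/(-8 + 9) = 9
Result: -9/(t + 9) + 9/(t + 8)


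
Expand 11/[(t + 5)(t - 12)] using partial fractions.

11/(t + 5)(t - 12) = P/(t + 5) + Q/(t - 12). P = 11/(-5 - 12) = -11/17, Q = 11/(12 + 5) = 11/17
Result: (-11/17)/(t + 5) + (11/17)/(t - 12)


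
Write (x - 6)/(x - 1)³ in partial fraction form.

(x - 6) = α(x - 1)² + β(x - 1) + γ. At x = 1: γ = 1·1 - 6 = -5. Coefficients: α = 0, β = 1
Result: 1/(x - 1)² - 5/(x - 1)³


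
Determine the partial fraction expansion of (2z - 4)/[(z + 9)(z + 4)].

At z=-9: P = (2·(-9) - 4)/(-9 + 4) = 22/5. At z=-4: Q = (2·(-4) - 4)/(-4 + 9) = -12/5
Result: (22/5)/(z + 9) - (12/5)/(z + 4)


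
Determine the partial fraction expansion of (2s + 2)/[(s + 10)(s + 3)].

At s=-10: α = (2·(-10) + 2)/(-10 + 3) = 18/7. At s=-3: β = (2·(-3) + 2)/(-3 + 10) = -4/7
Result: (18/7)/(s + 10) - (4/7)/(s + 3)


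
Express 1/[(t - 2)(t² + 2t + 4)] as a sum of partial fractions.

Cover-up at t = 2: A = 1/(2² + 2·2 + 4) = 1/12. Then B = -A = -1/12, C = -A·(2 + 2) = -1/3
Result: (1/12)/(t - 2) - ((1/12)t + 1/3)/(t² + 2t + 4)


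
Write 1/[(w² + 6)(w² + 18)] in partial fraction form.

Coefficient matching gives A = C = 0, B = 1/(18-6) = 1/12, D = -B = -1/12
Result: (1/12)/(w² + 6) - (1/12)/(w² + 18)


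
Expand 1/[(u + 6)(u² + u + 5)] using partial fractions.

Cover-up at u = -6: A = 1/((-6)² + 1·(-6) + 5) = 1/35. Then B = -A = -1/35, C = -A·(1 - 6) = 1/7
Result: (1/35)/(u + 6) - ((1/35)u - 1/7)/(u² + u + 5)


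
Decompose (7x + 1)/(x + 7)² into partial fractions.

(7x + 1) = P(x + 7) + Q. At x = -7: Q = 7·(-7) + 1 = -48. Coeff of x: P = 7
Result: 7/(x + 7) - 48/(x + 7)²


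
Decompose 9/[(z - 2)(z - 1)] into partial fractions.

9/(z - 2)(z - 1) = P/(z - 2) + Q/(z - 1). P = 9/(2 - 1) = 9, Q = 9/(1 - 2) = -9
Result: 9/(z - 2) - 9/(z - 1)


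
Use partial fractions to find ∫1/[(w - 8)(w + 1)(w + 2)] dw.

Cover-up: P = 1/90, Q = -1/9, R = 1/10. Decomposition: (1/90)/(w - 8) - (1/9)/(w + 1) + (1/10)/(w + 2). Integrate each term: (1/90) ln|(w - 8)| - (1/9) ln|(w + 1)| + (1/10) ln|(w + 2)| + C


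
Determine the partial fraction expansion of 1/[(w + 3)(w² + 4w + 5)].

Cover-up at w = -3: α = 1/((-3)² + 4·(-3) + 5) = 1/2. Then β = -α = -1/2, γ = -α·(4 - 3) = -1/2
Result: (1/2)/(w + 3) - ((1/2)w + 1/2)/(w² + 4w + 5)


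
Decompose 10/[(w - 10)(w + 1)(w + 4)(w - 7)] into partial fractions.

Using Heaviside cover-up: (5/231)/(w - 10) + (5/132)/(w + 1) - (5/231)/(w + 4) - (5/132)/(w - 7)


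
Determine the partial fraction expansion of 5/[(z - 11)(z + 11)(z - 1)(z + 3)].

Using Heaviside cover-up: (1/616)/(z - 11) - (5/2112)/(z + 11) - (1/96)/(z - 1) + (5/448)/(z + 3)


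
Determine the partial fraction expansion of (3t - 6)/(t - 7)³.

(3t - 6) = P(t - 7)² + Q(t - 7) + R. At t = 7: R = 3·7 - 6 = 15. Coefficients: P = 0, Q = 3
Result: 3/(t - 7)² + 15/(t - 7)³


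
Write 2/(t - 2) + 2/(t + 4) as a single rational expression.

Common denominator (t - 2)(t + 4). Numerator: 2(t + 4) + 2(t - 2) = (2t + 8) + (2t - 4) = 4t + 4
Result: (4t + 4)/[(t - 2)(t + 4)]


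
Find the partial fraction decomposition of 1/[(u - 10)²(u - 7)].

Cover-up at u=7: R = 1/(7 - 10)² = 1/9. Cover-up at u=10: Q = 1/(10 - 7) = 1/3. Comparing u² coeff: P = -R = -1/9
Result: (-1/9)/(u - 10) + (1/3)/(u - 10)² + (1/9)/(u - 7)


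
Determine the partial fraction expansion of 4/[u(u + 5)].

4/u(u + 5) = P/u + Q/(u + 5). P = 4/(0 + 5) = 4/5, Q = 4/(-5 - 0) = -4/5
Result: (4/5)/u - (4/5)/(u + 5)


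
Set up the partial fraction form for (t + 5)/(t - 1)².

Repeated linear factor: α/(t - 1) + β/(t - 1)²


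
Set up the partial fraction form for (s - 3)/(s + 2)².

Repeated linear factor: α/(s + 2) + β/(s + 2)²


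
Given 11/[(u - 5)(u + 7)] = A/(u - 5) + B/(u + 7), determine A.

Cover-up at u = 5: A = 11/(5 + 7) = 11/12


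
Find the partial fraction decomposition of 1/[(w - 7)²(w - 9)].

Cover-up at w=9: γ = 1/(9 - 7)² = 1/4. Cover-up at w=7: β = 1/(7 - 9) = -1/2. Comparing w² coeff: α = -γ = -1/4
Result: (-1/4)/(w - 7) - (1/2)/(w - 7)² + (1/4)/(w - 9)


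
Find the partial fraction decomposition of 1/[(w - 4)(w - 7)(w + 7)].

Using cover-up method: α = -1/33, β = 1/42, γ = 1/154
Result: (-1/33)/(w - 4) + (1/42)/(w - 7) + (1/154)/(w + 7)


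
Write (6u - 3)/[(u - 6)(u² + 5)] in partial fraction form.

At u=6: α = (6·6 - 3)/(6² + 5) = 33/41. β = -α = -33/41, γ = 6 - 6·α = 48/41
Result: (33/41)/(u - 6) - ((33/41)u - 48/41)/(u² + 5)


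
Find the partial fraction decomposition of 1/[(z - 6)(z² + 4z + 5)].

Cover-up at z = 6: A = 1/(6² + 4·6 + 5) = 1/65. Then B = -A = -1/65, C = -A·(4 + 6) = -2/13
Result: (1/65)/(z - 6) - ((1/65)z + 2/13)/(z² + 4z + 5)


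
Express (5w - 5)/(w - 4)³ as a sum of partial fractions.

(5w - 5) = α(w - 4)² + β(w - 4) + γ. At w = 4: γ = 5·4 - 5 = 15. Coefficients: α = 0, β = 5
Result: 5/(w - 4)² + 15/(w - 4)³


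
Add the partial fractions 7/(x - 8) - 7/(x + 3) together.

Common denominator (x - 8)(x + 3). Numerator: 7(x + 3) - 7(x - 8) = (7x + 21) - (7x - 56) = 77
Result: (77)/[(x - 8)(x + 3)]


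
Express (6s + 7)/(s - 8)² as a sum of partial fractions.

(6s + 7) = P(s - 8) + Q. At s = 8: Q = 6·8 + 7 = 55. Coeff of s: P = 6
Result: 6/(s - 8) + 55/(s - 8)²


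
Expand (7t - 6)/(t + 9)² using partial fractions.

(7t - 6) = α(t + 9) + β. At t = -9: β = 7·(-9) - 6 = -69. Coeff of t: α = 7
Result: 7/(t + 9) - 69/(t + 9)²


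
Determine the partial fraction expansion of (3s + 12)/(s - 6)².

(3s + 12) = α(s - 6) + β. At s = 6: β = 3·6 + 12 = 30. Coeff of s: α = 3
Result: 3/(s - 6) + 30/(s - 6)²


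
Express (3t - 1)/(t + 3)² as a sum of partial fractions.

(3t - 1) = A(t + 3) + B. At t = -3: B = 3·(-3) - 1 = -10. Coeff of t: A = 3
Result: 3/(t + 3) - 10/(t + 3)²


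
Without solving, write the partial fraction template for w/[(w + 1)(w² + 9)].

Linear + irreducible quadratic: A/(w + 1) + (Bw + C)/(w² + 9)


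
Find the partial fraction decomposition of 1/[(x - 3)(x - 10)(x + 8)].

Using cover-up method: A = -1/77, B = 1/126, C = 1/198
Result: (-1/77)/(x - 3) + (1/126)/(x - 10) + (1/198)/(x + 8)


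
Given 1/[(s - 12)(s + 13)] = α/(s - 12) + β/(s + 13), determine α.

Cover-up at s = 12: α = 1/(12 + 13) = 1/25


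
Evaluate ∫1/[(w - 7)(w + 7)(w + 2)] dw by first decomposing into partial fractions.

Cover-up: P = 1/126, Q = 1/70, R = -1/45. Decomposition: (1/126)/(w - 7) + (1/70)/(w + 7) - (1/45)/(w + 2). Integrate each term: (1/126) ln|(w - 7)| + (1/70) ln|(w + 7)| - (1/45) ln|(w + 2)| + C


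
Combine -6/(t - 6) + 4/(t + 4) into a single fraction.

Common denominator (t - 6)(t + 4). Numerator: -6(t + 4) + 4(t - 6) = (-6t - 24) + (4t - 24) = -2t - 48
Result: (-2t - 48)/[(t - 6)(t + 4)]


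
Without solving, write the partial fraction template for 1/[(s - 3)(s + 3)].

Distinct linear factors: P/(s - 3) + Q/(s + 3)


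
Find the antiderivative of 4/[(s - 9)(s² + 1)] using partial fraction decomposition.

Cover-up at s=9: A = 4/(9²+1) = 2/41. Coeff matching: B = -2/41, C = -18/41. Decomposition: (2/41)/(s - 9) - ((2/41)s + 18/41)/(s² + 1). Integrate: linear → ln, quadratic → (1/2)ln + arctan: (2/41) ln|(s - 9)| - (1/41) ln(s² + 1) - (18/41) arctan(s) + C


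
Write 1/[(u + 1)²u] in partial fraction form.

Cover-up at u=0: γ = 1/(0 + 1)² = 1. Cover-up at u=-1: β = 1/(-1 - 0) = -1. Comparing u² coeff: α = -γ = -1
Result: -1/(u + 1) - 1/(u + 1)² + 1/u


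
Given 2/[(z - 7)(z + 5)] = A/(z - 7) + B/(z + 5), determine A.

Cover-up at z = 7: A = 2/(7 + 5) = 2/12 = 1/6


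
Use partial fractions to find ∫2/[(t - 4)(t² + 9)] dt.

Cover-up at t=4: A = 2/(4²+9) = 2/25. Coeff matching: B = -2/25, C = -8/25. Decomposition: (2/25)/(t - 4) - ((2/25)t + 8/25)/(t² + 9). Integrate: linear → ln, quadratic → (1/2)ln + arctan: (2/25) ln|(t - 4)| - (1/25) ln(t² + 9) - (8/75) arctan(t/3) + C


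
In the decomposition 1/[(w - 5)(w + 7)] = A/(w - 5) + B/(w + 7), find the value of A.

Cover-up at w = 5: A = 1/(5 + 7) = 1/12


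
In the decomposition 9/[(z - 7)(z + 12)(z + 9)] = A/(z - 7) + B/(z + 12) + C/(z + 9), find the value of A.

Cover-up at z = 7: A = 9/[(7 + 12)(7 + 9)] = 9/[(19)(16)] = 9/304


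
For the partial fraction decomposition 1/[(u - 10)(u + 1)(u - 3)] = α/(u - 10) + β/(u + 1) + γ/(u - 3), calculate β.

Cover-up at u = -1: β = 1/[(-1 - 10)(-1 - 3)] = 1/[(-11)(-4)] = 1/44


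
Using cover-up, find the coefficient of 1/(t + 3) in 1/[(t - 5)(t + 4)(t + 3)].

Cover (t + 3), set t=-3: 1/[(-3 - 5)(-3 + 4)] = -1/8


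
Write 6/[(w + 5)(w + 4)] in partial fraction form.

6/(w + 5)(w + 4) = α/(w + 5) + β/(w + 4). α = 6/(-5 + 4) = -6, β = 6/(-4 + 5) = 6
Result: -6/(w + 5) + 6/(w + 4)


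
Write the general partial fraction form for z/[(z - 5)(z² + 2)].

Linear + irreducible quadratic: P/(z - 5) + (Qz + R)/(z² + 2)


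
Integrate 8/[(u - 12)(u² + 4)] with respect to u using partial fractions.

Cover-up at u=12: A = 8/(12²+4) = 2/37. Coeff matching: B = -2/37, C = -24/37. Decomposition: (2/37)/(u - 12) - ((2/37)u + 24/37)/(u² + 4). Integrate: linear → ln, quadratic → (1/2)ln + arctan: (2/37) ln|(u - 12)| - (1/37) ln(u² + 4) - (12/37) arctan(u/2) + C


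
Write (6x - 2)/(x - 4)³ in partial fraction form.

(6x - 2) = P(x - 4)² + Q(x - 4) + R. At x = 4: R = 6·4 - 2 = 22. Coefficients: P = 0, Q = 6
Result: 6/(x - 4)² + 22/(x - 4)³


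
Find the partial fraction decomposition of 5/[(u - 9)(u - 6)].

5/(u - 9)(u - 6) = P/(u - 9) + Q/(u - 6). P = 5/(9 - 6) = 5/3, Q = 5/(6 - 9) = -5/3
Result: (5/3)/(u - 9) - (5/3)/(u - 6)


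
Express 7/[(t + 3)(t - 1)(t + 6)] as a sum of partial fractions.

Using cover-up method: P = -7/12, Q = 1/4, R = 1/3
Result: (-7/12)/(t + 3) + (1/4)/(t - 1) + (1/3)/(t + 6)


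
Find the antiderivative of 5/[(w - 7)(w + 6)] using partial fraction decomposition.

Decompose: 5/[(w - 7)(w + 6)] = (5/13)/(w - 7) - (5/13)/(w + 6). Integrate each term: (5/13) ln|(w - 7)| - (5/13) ln|(w + 6)| + C


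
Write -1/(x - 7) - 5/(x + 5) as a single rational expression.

Common denominator (x - 7)(x + 5). Numerator: -1(x + 5) - 5(x - 7) = (-x - 5) - (5x - 35) = -6x + 30
Result: (-6x + 30)/[(x - 7)(x + 5)]


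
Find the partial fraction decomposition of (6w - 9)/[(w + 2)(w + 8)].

At w=-2: P = (6·(-2) - 9)/(-2 + 8) = -7/2. At w=-8: Q = (6·(-8) - 9)/(-8 + 2) = 19/2
Result: (-7/2)/(w + 2) + (19/2)/(w + 8)


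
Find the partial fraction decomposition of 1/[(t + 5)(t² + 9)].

Cover-up at t = -5: P = 1/((-5)² + 9) = 1/34. Then Q = -P = -1/34, R = -P·(0 - 5) = 5/34
Result: (1/34)/(t + 5) - ((1/34)t - 5/34)/(t² + 9)


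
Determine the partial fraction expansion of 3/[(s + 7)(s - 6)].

3/(s + 7)(s - 6) = α/(s + 7) + β/(s - 6). α = 3/(-7 - 6) = -3/13, β = 3/(6 + 7) = 3/13
Result: (-3/13)/(s + 7) + (3/13)/(s - 6)


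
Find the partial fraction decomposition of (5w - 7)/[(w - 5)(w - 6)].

At w=5: A = (5·5 - 7)/(5 - 6) = -18. At w=6: B = (5·6 - 7)/(6 - 5) = 23
Result: -18/(w - 5) + 23/(w - 6)


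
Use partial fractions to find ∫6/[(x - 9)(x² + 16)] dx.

Cover-up at x=9: P = 6/(9²+16) = 6/97. Coeff matching: Q = -6/97, R = -54/97. Decomposition: (6/97)/(x - 9) - ((6/97)x + 54/97)/(x² + 16). Integrate: linear → ln, quadratic → (1/2)ln + arctan: (6/97) ln|(x - 9)| - (3/97) ln(x² + 16) - (27/194) arctan(x/4) + C


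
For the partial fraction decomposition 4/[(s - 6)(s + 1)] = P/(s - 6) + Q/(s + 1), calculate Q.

Cover-up at s = -1: Q = 4/(-1 - 6) = -4/7


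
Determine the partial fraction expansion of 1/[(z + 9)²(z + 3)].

Cover-up at z=-3: C = 1/(-3 + 9)² = 1/36. Cover-up at z=-9: B = 1/(-9 + 3) = -1/6. Comparing z² coeff: A = -C = -1/36
Result: (-1/36)/(z + 9) - (1/6)/(z + 9)² + (1/36)/(z + 3)


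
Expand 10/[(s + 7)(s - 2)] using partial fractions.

10/(s + 7)(s - 2) = α/(s + 7) + β/(s - 2). α = 10/(-7 - 2) = -10/9, β = 10/(2 + 7) = 10/9
Result: (-10/9)/(s + 7) + (10/9)/(s - 2)


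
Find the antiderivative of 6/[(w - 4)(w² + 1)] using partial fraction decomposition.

Cover-up at w=4: A = 6/(4²+1) = 6/17. Coeff matching: B = -6/17, C = -24/17. Decomposition: (6/17)/(w - 4) - ((6/17)w + 24/17)/(w² + 1). Integrate: linear → ln, quadratic → (1/2)ln + arctan: (6/17) ln|(w - 4)| - (3/17) ln(w² + 1) - (24/17) arctan(w) + C


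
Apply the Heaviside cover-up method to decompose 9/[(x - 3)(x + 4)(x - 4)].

Cover (x - 3), x=3: P = 9/[(3 + 4)(3 - 4)] = -9/7. Cover (x + 4), x=-4: Q = 9/[(-4 - 3)(-4 - 4)] = 9/56. Cover (x - 4), x=4: R = 9/[(4 - 3)(4 + 4)] = 9/8.
Result: (-9/7)/(x - 3) + (9/56)/(x + 4) + (9/8)/(x - 4)


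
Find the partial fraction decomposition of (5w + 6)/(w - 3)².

(5w + 6) = P(w - 3) + Q. At w = 3: Q = 5·3 + 6 = 21. Coeff of w: P = 5
Result: 5/(w - 3) + 21/(w - 3)²


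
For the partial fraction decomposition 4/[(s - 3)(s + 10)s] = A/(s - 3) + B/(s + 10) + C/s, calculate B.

Cover-up at s = -10: B = 4/[(-10 - 3)(-10 - 0)] = 4/[(-13)(-10)] = 4/130 = 2/65


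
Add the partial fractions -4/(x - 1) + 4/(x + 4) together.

Common denominator (x - 1)(x + 4). Numerator: -4(x + 4) + 4(x - 1) = (-4x - 16) + (4x - 4) = -20
Result: (-20)/[(x - 1)(x + 4)]


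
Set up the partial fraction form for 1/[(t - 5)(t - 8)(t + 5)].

Three distinct linear factors: P/(t - 5) + Q/(t - 8) + R/(t + 5)


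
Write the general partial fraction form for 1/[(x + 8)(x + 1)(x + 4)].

Three distinct linear factors: α/(x + 8) + β/(x + 1) + γ/(x + 4)


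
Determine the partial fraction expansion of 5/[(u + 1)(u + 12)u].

Using cover-up method: P = -5/11, Q = 5/132, R = 5/12
Result: (-5/11)/(u + 1) + (5/132)/(u + 12) + (5/12)/u


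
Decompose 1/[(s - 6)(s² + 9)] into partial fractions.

Cover-up at s = 6: α = 1/(6² + 9) = 1/45. Then β = -α = -1/45, γ = -α·(0 + 6) = -2/15
Result: (1/45)/(s - 6) - ((1/45)s + 2/15)/(s² + 9)


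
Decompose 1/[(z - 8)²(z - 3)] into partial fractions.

Cover-up at z=3: C = 1/(3 - 8)² = 1/25. Cover-up at z=8: B = 1/(8 - 3) = 1/5. Comparing z² coeff: A = -C = -1/25
Result: (-1/25)/(z - 8) + (1/5)/(z - 8)² + (1/25)/(z - 3)


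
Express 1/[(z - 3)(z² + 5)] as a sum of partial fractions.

Cover-up at z = 3: α = 1/(3² + 5) = 1/14. Then β = -α = -1/14, γ = -α·(0 + 3) = -3/14
Result: (1/14)/(z - 3) - ((1/14)z + 3/14)/(z² + 5)


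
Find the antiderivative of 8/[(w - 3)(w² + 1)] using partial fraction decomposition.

Cover-up at w=3: A = 8/(3²+1) = 4/5. Coeff matching: B = -4/5, C = -12/5. Decomposition: (4/5)/(w - 3) - ((4/5)w + 12/5)/(w² + 1). Integrate: linear → ln, quadratic → (1/2)ln + arctan: (4/5) ln|(w - 3)| - (2/5) ln(w² + 1) - (12/5) arctan(w) + C


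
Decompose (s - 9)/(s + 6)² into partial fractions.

(s - 9) = P(s + 6) + Q. At s = -6: Q = 1·(-6) - 9 = -15. Coeff of s: P = 1
Result: 1/(s + 6) - 15/(s + 6)²


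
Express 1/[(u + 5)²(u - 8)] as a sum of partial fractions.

Cover-up at u=8: γ = 1/(8 + 5)² = 1/169. Cover-up at u=-5: β = 1/(-5 - 8) = -1/13. Comparing u² coeff: α = -γ = -1/169
Result: (-1/169)/(u + 5) - (1/13)/(u + 5)² + (1/169)/(u - 8)


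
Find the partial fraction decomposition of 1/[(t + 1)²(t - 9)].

Cover-up at t=9: C = 1/(9 + 1)² = 1/100. Cover-up at t=-1: B = 1/(-1 - 9) = -1/10. Comparing t² coeff: A = -C = -1/100
Result: (-1/100)/(t + 1) - (1/10)/(t + 1)² + (1/100)/(t - 9)


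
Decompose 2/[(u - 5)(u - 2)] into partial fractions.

2/(u - 5)(u - 2) = P/(u - 5) + Q/(u - 2). P = 2/(5 - 2) = 2/3, Q = 2/(2 - 5) = -2/3
Result: (2/3)/(u - 5) - (2/3)/(u - 2)


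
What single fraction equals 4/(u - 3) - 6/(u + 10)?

Common denominator (u - 3)(u + 10). Numerator: 4(u + 10) - 6(u - 3) = (4u + 40) - (6u - 18) = -2u + 58
Result: (-2u + 58)/[(u - 3)(u + 10)]


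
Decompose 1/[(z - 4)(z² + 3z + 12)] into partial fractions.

Cover-up at z = 4: A = 1/(4² + 3·4 + 12) = 1/40. Then B = -A = -1/40, C = -A·(3 + 4) = -7/40
Result: (1/40)/(z - 4) - ((1/40)z + 7/40)/(z² + 3z + 12)


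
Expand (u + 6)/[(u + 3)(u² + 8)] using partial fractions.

At u=-3: P = (1·(-3) + 6)/((-3)² + 8) = 3/17. Q = -P = -3/17, R = 1 - (-3)·P = 26/17
Result: (3/17)/(u + 3) - ((3/17)u - 26/17)/(u² + 8)


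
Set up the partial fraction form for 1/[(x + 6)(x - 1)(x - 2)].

Three distinct linear factors: P/(x + 6) + Q/(x - 1) + R/(x - 2)


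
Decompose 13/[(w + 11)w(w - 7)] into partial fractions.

Using cover-up method: P = 13/198, Q = -13/77, R = 13/126
Result: (13/198)/(w + 11) - (13/77)/w + (13/126)/(w - 7)


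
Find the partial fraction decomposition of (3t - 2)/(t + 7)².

(3t - 2) = α(t + 7) + β. At t = -7: β = 3·(-7) - 2 = -23. Coeff of t: α = 3
Result: 3/(t + 7) - 23/(t + 7)²


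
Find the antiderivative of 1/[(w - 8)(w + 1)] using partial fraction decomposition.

Decompose: 1/[(w - 8)(w + 1)] = (1/9)/(w - 8) - (1/9)/(w + 1). Integrate each term: (1/9) ln|(w - 8)| - (1/9) ln|(w + 1)| + C


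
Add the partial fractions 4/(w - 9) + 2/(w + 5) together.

Common denominator (w - 9)(w + 5). Numerator: 4(w + 5) + 2(w - 9) = (4w + 20) + (2w - 18) = 6w + 2
Result: (6w + 2)/[(w - 9)(w + 5)]


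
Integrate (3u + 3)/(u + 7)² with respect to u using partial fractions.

Decompose: A = 3, B = 3·(-7) + 3 = -18, so (3u + 3)/(u + 7)² = 3/(u + 7) - 18/(u + 7)². Integrate: ∫ A/(u + 7) du = 3 ln|(u + 7)|; ∫ B/(u + 7)² du = 18/(u + 7). Sum: 3 ln|(u + 7)| + 18/(u + 7) + C


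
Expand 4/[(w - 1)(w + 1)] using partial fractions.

4/(w - 1)(w + 1) = P/(w - 1) + Q/(w + 1). P = 4/(1 + 1) = 2, Q = 4/(-1 - 1) = -2
Result: 2/(w - 1) - 2/(w + 1)


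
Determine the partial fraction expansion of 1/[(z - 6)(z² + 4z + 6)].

Cover-up at z = 6: A = 1/(6² + 4·6 + 6) = 1/66. Then B = -A = -1/66, C = -A·(4 + 6) = -5/33
Result: (1/66)/(z - 6) - ((1/66)z + 5/33)/(z² + 4z + 6)


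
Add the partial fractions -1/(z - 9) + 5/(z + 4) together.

Common denominator (z - 9)(z + 4). Numerator: -1(z + 4) + 5(z - 9) = (-z - 4) + (5z - 45) = 4z - 49
Result: (4z - 49)/[(z - 9)(z + 4)]


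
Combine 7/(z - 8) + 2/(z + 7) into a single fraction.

Common denominator (z - 8)(z + 7). Numerator: 7(z + 7) + 2(z - 8) = (7z + 49) + (2z - 16) = 9z + 33
Result: (9z + 33)/[(z - 8)(z + 7)]


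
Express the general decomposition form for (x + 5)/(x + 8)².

Repeated linear factor: A/(x + 8) + B/(x + 8)²


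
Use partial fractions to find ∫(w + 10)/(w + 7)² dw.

Decompose: A = 1, B = 1·(-7) + 10 = 3, so (w + 10)/(w + 7)² = 1/(w + 7) + 3/(w + 7)². Integrate: ∫ A/(w + 7) dw = ln|(w + 7)|; ∫ B/(w + 7)² dw = -3/(w + 7). Sum: ln|(w + 7)| - 3/(w + 7) + C


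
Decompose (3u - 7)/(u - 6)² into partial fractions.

(3u - 7) = A(u - 6) + B. At u = 6: B = 3·6 - 7 = 11. Coeff of u: A = 3
Result: 3/(u - 6) + 11/(u - 6)²


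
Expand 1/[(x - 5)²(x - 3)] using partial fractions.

Cover-up at x=3: γ = 1/(3 - 5)² = 1/4. Cover-up at x=5: β = 1/(5 - 3) = 1/2. Comparing x² coeff: α = -γ = -1/4
Result: (-1/4)/(x - 5) + (1/2)/(x - 5)² + (1/4)/(x - 3)


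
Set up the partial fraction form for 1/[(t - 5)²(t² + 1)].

Repeated linear + quadratic: α/(t - 5) + β/(t - 5)² + (γt + δ)/(t² + 1)


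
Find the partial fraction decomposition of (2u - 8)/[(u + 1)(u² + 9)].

At u=-1: A = (2·(-1) - 8)/((-1)² + 9) = -1. B = -A = 1, C = 2 - (-1)·A = 1
Result: -1/(u + 1) + (u + 1)/(u² + 9)


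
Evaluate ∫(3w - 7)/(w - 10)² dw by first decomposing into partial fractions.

Decompose: A = 3, B = 3·10 - 7 = 23, so (3w - 7)/(w - 10)² = 3/(w - 10) + 23/(w - 10)². Integrate: ∫ A/(w - 10) dw = 3 ln|(w - 10)|; ∫ B/(w - 10)² dw = -23/(w - 10). Sum: 3 ln|(w - 10)| - 23/(w - 10) + C


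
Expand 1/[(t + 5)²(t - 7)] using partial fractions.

Cover-up at t=7: C = 1/(7 + 5)² = 1/144. Cover-up at t=-5: B = 1/(-5 - 7) = -1/12. Comparing t² coeff: A = -C = -1/144
Result: (-1/144)/(t + 5) - (1/12)/(t + 5)² + (1/144)/(t - 7)


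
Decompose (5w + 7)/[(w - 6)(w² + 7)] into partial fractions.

At w=6: P = (5·6 + 7)/(6² + 7) = 37/43. Q = -P = -37/43, R = 5 - 6·P = -7/43
Result: (37/43)/(w - 6) - ((37/43)w + 7/43)/(w² + 7)


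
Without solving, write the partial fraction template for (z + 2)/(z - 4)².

Repeated linear factor: P/(z - 4) + Q/(z - 4)²


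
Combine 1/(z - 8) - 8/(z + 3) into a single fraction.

Common denominator (z - 8)(z + 3). Numerator: 1(z + 3) - 8(z - 8) = (z + 3) - (8z - 64) = -7z + 67
Result: (-7z + 67)/[(z - 8)(z + 3)]


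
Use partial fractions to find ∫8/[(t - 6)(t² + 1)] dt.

Cover-up at t=6: α = 8/(6²+1) = 8/37. Coeff matching: β = -8/37, γ = -48/37. Decomposition: (8/37)/(t - 6) - ((8/37)t + 48/37)/(t² + 1). Integrate: linear → ln, quadratic → (1/2)ln + arctan: (8/37) ln|(t - 6)| - (4/37) ln(t² + 1) - (48/37) arctan(t) + C


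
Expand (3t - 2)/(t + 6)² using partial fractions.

(3t - 2) = P(t + 6) + Q. At t = -6: Q = 3·(-6) - 2 = -20. Coeff of t: P = 3
Result: 3/(t + 6) - 20/(t + 6)²


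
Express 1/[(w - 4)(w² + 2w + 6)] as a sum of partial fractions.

Cover-up at w = 4: A = 1/(4² + 2·4 + 6) = 1/30. Then B = -A = -1/30, C = -A·(2 + 4) = -1/5
Result: (1/30)/(w - 4) - ((1/30)w + 1/5)/(w² + 2w + 6)


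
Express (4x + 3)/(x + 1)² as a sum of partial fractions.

(4x + 3) = P(x + 1) + Q. At x = -1: Q = 4·(-1) + 3 = -1. Coeff of x: P = 4
Result: 4/(x + 1) - 1/(x + 1)²


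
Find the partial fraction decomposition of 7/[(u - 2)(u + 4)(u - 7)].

Using cover-up method: α = -7/30, β = 7/66, γ = 7/55
Result: (-7/30)/(u - 2) + (7/66)/(u + 4) + (7/55)/(u - 7)


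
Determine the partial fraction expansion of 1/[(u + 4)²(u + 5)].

Cover-up at u=-5: γ = 1/(-5 + 4)² = 1. Cover-up at u=-4: β = 1/(-4 + 5) = 1. Comparing u² coeff: α = -γ = -1
Result: -1/(u + 4) + 1/(u + 4)² + 1/(u + 5)


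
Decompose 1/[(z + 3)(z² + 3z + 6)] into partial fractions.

Cover-up at z = -3: P = 1/((-3)² + 3·(-3) + 6) = 1/6. Then Q = -P = -1/6, R = -P·(3 - 3) = 0
Result: (1/6)/(z + 3) - ((1/6)z)/(z² + 3z + 6)


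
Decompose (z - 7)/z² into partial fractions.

(z - 7) = Pz + Q. At z = 0: Q = 1·0 - 7 = -7. Coeff of z: P = 1
Result: 1/z - 7/z²


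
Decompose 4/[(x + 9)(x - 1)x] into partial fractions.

Using cover-up method: A = 2/45, B = 2/5, C = -4/9
Result: (2/45)/(x + 9) + (2/5)/(x - 1) - (4/9)/x


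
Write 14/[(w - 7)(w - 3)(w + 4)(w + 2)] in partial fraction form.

Using Heaviside cover-up: (7/198)/(w - 7) - (1/10)/(w - 3) - (1/11)/(w + 4) + (7/45)/(w + 2)


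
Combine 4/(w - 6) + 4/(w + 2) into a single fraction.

Common denominator (w - 6)(w + 2). Numerator: 4(w + 2) + 4(w - 6) = (4w + 8) + (4w - 24) = 8w - 16
Result: (8w - 16)/[(w - 6)(w + 2)]


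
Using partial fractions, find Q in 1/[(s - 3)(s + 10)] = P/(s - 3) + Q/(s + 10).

Cover-up at s = -10: Q = 1/(-10 - 3) = -1/13


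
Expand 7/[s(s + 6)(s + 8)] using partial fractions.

Using cover-up method: A = 7/48, B = -7/12, C = 7/16
Result: (7/48)/s - (7/12)/(s + 6) + (7/16)/(s + 8)


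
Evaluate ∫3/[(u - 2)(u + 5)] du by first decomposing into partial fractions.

Decompose: 3/[(u - 2)(u + 5)] = (3/7)/(u - 2) - (3/7)/(u + 5). Integrate each term: (3/7) ln|(u - 2)| - (3/7) ln|(u + 5)| + C


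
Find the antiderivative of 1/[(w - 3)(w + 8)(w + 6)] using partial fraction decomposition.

Cover-up: A = 1/99, B = 1/22, C = -1/18. Decomposition: (1/99)/(w - 3) + (1/22)/(w + 8) - (1/18)/(w + 6). Integrate each term: (1/99) ln|(w - 3)| + (1/22) ln|(w + 8)| - (1/18) ln|(w + 6)| + C


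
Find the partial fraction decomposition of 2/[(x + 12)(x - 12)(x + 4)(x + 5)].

Using Heaviside cover-up: (-1/672)/(x + 12) + (1/3264)/(x - 12) - (1/64)/(x + 4) + (2/119)/(x + 5)


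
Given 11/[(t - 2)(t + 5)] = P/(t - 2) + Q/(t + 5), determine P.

Cover-up at t = 2: P = 11/(2 + 5) = 11/7


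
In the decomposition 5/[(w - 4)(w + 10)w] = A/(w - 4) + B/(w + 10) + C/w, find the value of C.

Cover-up at w = 0: C = 5/[(0 - 4)(0 + 10)] = 5/[(-4)(10)] = -5/40 = -1/8


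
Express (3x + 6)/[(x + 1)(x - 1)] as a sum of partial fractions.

At x=-1: A = (3·(-1) + 6)/(-1 - 1) = -3/2. At x=1: B = (3·1 + 6)/(1 + 1) = 9/2
Result: (-3/2)/(x + 1) + (9/2)/(x - 1)


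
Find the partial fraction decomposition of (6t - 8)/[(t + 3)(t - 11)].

At t=-3: α = (6·(-3) - 8)/(-3 - 11) = 13/7. At t=11: β = (6·11 - 8)/(11 + 3) = 29/7
Result: (13/7)/(t + 3) + (29/7)/(t - 11)


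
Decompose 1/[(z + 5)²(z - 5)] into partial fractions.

Cover-up at z=5: R = 1/(5 + 5)² = 1/100. Cover-up at z=-5: Q = 1/(-5 - 5) = -1/10. Comparing z² coeff: P = -R = -1/100
Result: (-1/100)/(z + 5) - (1/10)/(z + 5)² + (1/100)/(z - 5)


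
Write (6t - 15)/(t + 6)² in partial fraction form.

(6t - 15) = A(t + 6) + B. At t = -6: B = 6·(-6) - 15 = -51. Coeff of t: A = 6
Result: 6/(t + 6) - 51/(t + 6)²


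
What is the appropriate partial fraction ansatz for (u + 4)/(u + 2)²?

Repeated linear factor: α/(u + 2) + β/(u + 2)²


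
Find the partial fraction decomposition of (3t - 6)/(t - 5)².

(3t - 6) = A(t - 5) + B. At t = 5: B = 3·5 - 6 = 9. Coeff of t: A = 3
Result: 3/(t - 5) + 9/(t - 5)²


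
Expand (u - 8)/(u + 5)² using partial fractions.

(u - 8) = P(u + 5) + Q. At u = -5: Q = 1·(-5) - 8 = -13. Coeff of u: P = 1
Result: 1/(u + 5) - 13/(u + 5)²


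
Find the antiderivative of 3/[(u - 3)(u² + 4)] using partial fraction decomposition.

Cover-up at u=3: P = 3/(3²+4) = 3/13. Coeff matching: Q = -3/13, R = -9/13. Decomposition: (3/13)/(u - 3) - ((3/13)u + 9/13)/(u² + 4). Integrate: linear → ln, quadratic → (1/2)ln + arctan: (3/13) ln|(u - 3)| - (3/26) ln(u² + 4) - (9/26) arctan(u/2) + C


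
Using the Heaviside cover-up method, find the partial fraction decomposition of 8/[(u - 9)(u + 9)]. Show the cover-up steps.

Cover (u - 9): set u=9, get P = 8/(9 + 9) = 4/9. Cover (u + 9): set u=-9, get Q = 8/(-9 - 9) = -4/9.
Result: (4/9)/(u - 9) - (4/9)/(u + 9)


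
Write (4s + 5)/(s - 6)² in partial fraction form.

(4s + 5) = P(s - 6) + Q. At s = 6: Q = 4·6 + 5 = 29. Coeff of s: P = 4
Result: 4/(s - 6) + 29/(s - 6)²


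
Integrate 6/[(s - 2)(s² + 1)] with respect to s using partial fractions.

Cover-up at s=2: P = 6/(2²+1) = 6/5. Coeff matching: Q = -6/5, R = -12/5. Decomposition: (6/5)/(s - 2) - ((6/5)s + 12/5)/(s² + 1). Integrate: linear → ln, quadratic → (1/2)ln + arctan: (6/5) ln|(s - 2)| - (3/5) ln(s² + 1) - (12/5) arctan(s) + C


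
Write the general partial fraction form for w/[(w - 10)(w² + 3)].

Linear + irreducible quadratic: P/(w - 10) + (Qw + R)/(w² + 3)


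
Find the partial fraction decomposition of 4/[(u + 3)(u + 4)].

4/(u + 3)(u + 4) = α/(u + 3) + β/(u + 4). α = 4/(-3 + 4) = 4, β = 4/(-4 + 3) = -4
Result: 4/(u + 3) - 4/(u + 4)


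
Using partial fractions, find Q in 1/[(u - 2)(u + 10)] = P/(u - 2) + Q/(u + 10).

Cover-up at u = -10: Q = 1/(-10 - 2) = -1/12


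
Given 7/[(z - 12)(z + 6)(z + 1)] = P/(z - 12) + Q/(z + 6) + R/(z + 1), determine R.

Cover-up at z = -1: R = 7/[(-1 - 12)(-1 + 6)] = 7/[(-13)(5)] = -7/65


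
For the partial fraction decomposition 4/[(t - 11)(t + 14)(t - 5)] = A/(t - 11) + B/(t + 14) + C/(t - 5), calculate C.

Cover-up at t = 5: C = 4/[(5 - 11)(5 + 14)] = 4/[(-6)(19)] = -4/114 = -2/57


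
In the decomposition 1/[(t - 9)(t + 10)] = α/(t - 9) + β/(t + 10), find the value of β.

Cover-up at t = -10: β = 1/(-10 - 9) = -1/19


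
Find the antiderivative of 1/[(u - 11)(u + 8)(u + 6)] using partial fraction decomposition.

Cover-up: A = 1/323, B = 1/38, C = -1/34. Decomposition: (1/323)/(u - 11) + (1/38)/(u + 8) - (1/34)/(u + 6). Integrate each term: (1/323) ln|(u - 11)| + (1/38) ln|(u + 8)| - (1/34) ln|(u + 6)| + C


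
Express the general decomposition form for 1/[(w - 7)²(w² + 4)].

Repeated linear + quadratic: α/(w - 7) + β/(w - 7)² + (γw + δ)/(w² + 4)


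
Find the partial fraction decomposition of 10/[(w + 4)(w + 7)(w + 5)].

Using cover-up method: A = 10/3, B = 5/3, C = -5
Result: (10/3)/(w + 4) + (5/3)/(w + 7) - 5/(w + 5)


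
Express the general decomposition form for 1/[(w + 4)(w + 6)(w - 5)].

Three distinct linear factors: P/(w + 4) + Q/(w + 6) + R/(w - 5)


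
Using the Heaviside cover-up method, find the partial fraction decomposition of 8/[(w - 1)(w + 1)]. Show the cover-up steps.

Cover (w - 1): set w=1, get A = 8/(1 + 1) = 4. Cover (w + 1): set w=-1, get B = 8/(-1 - 1) = -4.
Result: 4/(w - 1) - 4/(w + 1)


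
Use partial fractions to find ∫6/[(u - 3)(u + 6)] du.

Decompose: 6/[(u - 3)(u + 6)] = (2/3)/(u - 3) - (2/3)/(u + 6). Integrate each term: (2/3) ln|(u - 3)| - (2/3) ln|(u + 6)| + C


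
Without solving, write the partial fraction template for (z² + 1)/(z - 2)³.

Repeated linear factor (power 3): α/(z - 2) + β/(z - 2)² + γ/(z - 2)³


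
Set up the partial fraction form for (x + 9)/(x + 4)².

Repeated linear factor: P/(x + 4) + Q/(x + 4)²


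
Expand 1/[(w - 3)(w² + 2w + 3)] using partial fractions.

Cover-up at w = 3: A = 1/(3² + 2·3 + 3) = 1/18. Then B = -A = -1/18, C = -A·(2 + 3) = -5/18
Result: (1/18)/(w - 3) - ((1/18)w + 5/18)/(w² + 2w + 3)


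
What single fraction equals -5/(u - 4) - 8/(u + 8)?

Common denominator (u - 4)(u + 8). Numerator: -5(u + 8) - 8(u - 4) = (-5u - 40) - (8u - 32) = -13u - 8
Result: (-13u - 8)/[(u - 4)(u + 8)]


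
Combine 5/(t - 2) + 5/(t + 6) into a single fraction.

Common denominator (t - 2)(t + 6). Numerator: 5(t + 6) + 5(t - 2) = (5t + 30) + (5t - 10) = 10t + 20
Result: (10t + 20)/[(t - 2)(t + 6)]


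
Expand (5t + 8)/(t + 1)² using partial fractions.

(5t + 8) = A(t + 1) + B. At t = -1: B = 5·(-1) + 8 = 3. Coeff of t: A = 5
Result: 5/(t + 1) + 3/(t + 1)²


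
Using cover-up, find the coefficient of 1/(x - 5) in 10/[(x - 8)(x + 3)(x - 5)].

Cover (x - 5), set x=5: 10/[(5 - 8)(5 + 3)] = -5/12


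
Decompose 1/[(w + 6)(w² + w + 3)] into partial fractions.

Cover-up at w = -6: P = 1/((-6)² + 1·(-6) + 3) = 1/33. Then Q = -P = -1/33, R = -P·(1 - 6) = 5/33
Result: (1/33)/(w + 6) - ((1/33)w - 5/33)/(w² + w + 3)


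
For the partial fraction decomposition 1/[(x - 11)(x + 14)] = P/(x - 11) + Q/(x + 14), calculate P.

Cover-up at x = 11: P = 1/(11 + 14) = 1/25


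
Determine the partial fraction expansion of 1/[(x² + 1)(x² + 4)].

Coefficient matching gives P = R = 0, Q = 1/(4-1) = 1/3, S = -Q = -1/3
Result: (1/3)/(x² + 1) - (1/3)/(x² + 4)


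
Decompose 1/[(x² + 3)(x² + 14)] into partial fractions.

Coefficient matching gives α = γ = 0, β = 1/(14-3) = 1/11, δ = -β = -1/11
Result: (1/11)/(x² + 3) - (1/11)/(x² + 14)


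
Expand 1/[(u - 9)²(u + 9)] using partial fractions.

Cover-up at u=-9: C = 1/(-9 - 9)² = 1/324. Cover-up at u=9: B = 1/(9 + 9) = 1/18. Comparing u² coeff: A = -C = -1/324
Result: (-1/324)/(u - 9) + (1/18)/(u - 9)² + (1/324)/(u + 9)


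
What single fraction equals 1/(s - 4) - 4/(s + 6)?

Common denominator (s - 4)(s + 6). Numerator: 1(s + 6) - 4(s - 4) = (s + 6) - (4s - 16) = -3s + 22
Result: (-3s + 22)/[(s - 4)(s + 6)]


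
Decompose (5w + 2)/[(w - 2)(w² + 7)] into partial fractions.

At w=2: α = (5·2 + 2)/(2² + 7) = 12/11. β = -α = -12/11, γ = 5 - 2·α = 31/11
Result: (12/11)/(w - 2) - ((12/11)w - 31/11)/(w² + 7)


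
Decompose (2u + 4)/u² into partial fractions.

(2u + 4) = Pu + Q. At u = 0: Q = 2·0 + 4 = 4. Coeff of u: P = 2
Result: 2/u + 4/u²


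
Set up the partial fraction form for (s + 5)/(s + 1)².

Repeated linear factor: P/(s + 1) + Q/(s + 1)²


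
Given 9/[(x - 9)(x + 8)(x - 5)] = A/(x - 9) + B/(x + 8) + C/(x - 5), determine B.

Cover-up at x = -8: B = 9/[(-8 - 9)(-8 - 5)] = 9/[(-17)(-13)] = 9/221


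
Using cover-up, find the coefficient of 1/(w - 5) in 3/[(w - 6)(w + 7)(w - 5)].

Cover (w - 5), set w=5: 3/[(5 - 6)(5 + 7)] = -1/4


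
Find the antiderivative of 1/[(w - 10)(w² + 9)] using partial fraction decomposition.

Cover-up at w=10: α = 1/(10²+9) = 1/109. Coeff matching: β = -1/109, γ = -10/109. Decomposition: (1/109)/(w - 10) - ((1/109)w + 10/109)/(w² + 9). Integrate: linear → ln, quadratic → (1/2)ln + arctan: (1/109) ln|(w - 10)| - (1/218) ln(w² + 9) - (10/327) arctan(w/3) + C


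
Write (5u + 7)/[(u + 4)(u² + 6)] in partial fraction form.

At u=-4: A = (5·(-4) + 7)/((-4)² + 6) = -13/22. B = -A = 13/22, C = 5 - (-4)·A = 29/11
Result: (-13/22)/(u + 4) + ((13/22)u + 29/11)/(u² + 6)


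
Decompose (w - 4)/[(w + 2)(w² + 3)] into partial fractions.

At w=-2: A = (1·(-2) - 4)/((-2)² + 3) = -6/7. B = -A = 6/7, C = 1 - (-2)·A = -5/7
Result: (-6/7)/(w + 2) + ((6/7)w - 5/7)/(w² + 3)


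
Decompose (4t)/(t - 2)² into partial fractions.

(4t) = α(t - 2) + β. At t = 2: β = 4·2 + 0 = 8. Coeff of t: α = 4
Result: 4/(t - 2) + 8/(t - 2)²


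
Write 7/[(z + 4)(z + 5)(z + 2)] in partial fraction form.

Using cover-up method: A = -7/2, B = 7/3, C = 7/6
Result: (-7/2)/(z + 4) + (7/3)/(z + 5) + (7/6)/(z + 2)


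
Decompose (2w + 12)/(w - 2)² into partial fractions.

(2w + 12) = P(w - 2) + Q. At w = 2: Q = 2·2 + 12 = 16. Coeff of w: P = 2
Result: 2/(w - 2) + 16/(w - 2)²


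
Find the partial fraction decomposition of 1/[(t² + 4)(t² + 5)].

Coefficient matching gives α = γ = 0, β = 1/(5-4) = 1, δ = -β = -1
Result: 1/(t² + 4) - 1/(t² + 5)


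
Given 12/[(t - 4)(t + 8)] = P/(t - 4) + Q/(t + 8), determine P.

Cover-up at t = 4: P = 12/(4 + 8) = 12/12 = 1


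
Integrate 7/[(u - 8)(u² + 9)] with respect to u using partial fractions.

Cover-up at u=8: α = 7/(8²+9) = 7/73. Coeff matching: β = -7/73, γ = -56/73. Decomposition: (7/73)/(u - 8) - ((7/73)u + 56/73)/(u² + 9). Integrate: linear → ln, quadratic → (1/2)ln + arctan: (7/73) ln|(u - 8)| - (7/146) ln(u² + 9) - (56/219) arctan(u/3) + C


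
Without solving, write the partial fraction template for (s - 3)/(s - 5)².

Repeated linear factor: α/(s - 5) + β/(s - 5)²


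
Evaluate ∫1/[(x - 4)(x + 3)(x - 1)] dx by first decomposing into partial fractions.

Cover-up: α = 1/21, β = 1/28, γ = -1/12. Decomposition: (1/21)/(x - 4) + (1/28)/(x + 3) - (1/12)/(x - 1). Integrate each term: (1/21) ln|(x - 4)| + (1/28) ln|(x + 3)| - (1/12) ln|(x - 1)| + C


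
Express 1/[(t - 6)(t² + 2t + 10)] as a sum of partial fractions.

Cover-up at t = 6: P = 1/(6² + 2·6 + 10) = 1/58. Then Q = -P = -1/58, R = -P·(2 + 6) = -4/29
Result: (1/58)/(t - 6) - ((1/58)t + 4/29)/(t² + 2t + 10)


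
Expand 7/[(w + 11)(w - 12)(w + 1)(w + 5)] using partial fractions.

Using Heaviside cover-up: (-7/1380)/(w + 11) + (7/5083)/(w - 12) - (7/520)/(w + 1) + (7/408)/(w + 5)


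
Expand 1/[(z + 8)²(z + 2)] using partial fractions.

Cover-up at z=-2: γ = 1/(-2 + 8)² = 1/36. Cover-up at z=-8: β = 1/(-8 + 2) = -1/6. Comparing z² coeff: α = -γ = -1/36
Result: (-1/36)/(z + 8) - (1/6)/(z + 8)² + (1/36)/(z + 2)


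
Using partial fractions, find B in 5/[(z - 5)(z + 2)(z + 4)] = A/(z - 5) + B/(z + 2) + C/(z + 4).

Cover-up at z = -2: B = 5/[(-2 - 5)(-2 + 4)] = 5/[(-7)(2)] = -5/14


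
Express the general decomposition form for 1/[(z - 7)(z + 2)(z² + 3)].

Two linear + quadratic: α/(z - 7) + β/(z + 2) + (γz + δ)/(z² + 3)


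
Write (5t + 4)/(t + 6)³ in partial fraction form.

(5t + 4) = α(t + 6)² + β(t + 6) + γ. At t = -6: γ = 5·(-6) + 4 = -26. Coefficients: α = 0, β = 5
Result: 5/(t + 6)² - 26/(t + 6)³


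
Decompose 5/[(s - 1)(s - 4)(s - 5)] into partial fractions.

Using cover-up method: α = 5/12, β = -5/3, γ = 5/4
Result: (5/12)/(s - 1) - (5/3)/(s - 4) + (5/4)/(s - 5)


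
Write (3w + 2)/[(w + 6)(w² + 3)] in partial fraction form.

At w=-6: α = (3·(-6) + 2)/((-6)² + 3) = -16/39. β = -α = 16/39, γ = 3 - (-6)·α = 7/13
Result: (-16/39)/(w + 6) + ((16/39)w + 7/13)/(w² + 3)


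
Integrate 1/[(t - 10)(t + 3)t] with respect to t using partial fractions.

Cover-up: P = 1/130, Q = 1/39, R = -1/30. Decomposition: (1/130)/(t - 10) + (1/39)/(t + 3) - (1/30)/t. Integrate each term: (1/130) ln|(t - 10)| + (1/39) ln|(t + 3)| - (1/30) ln|t| + C
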